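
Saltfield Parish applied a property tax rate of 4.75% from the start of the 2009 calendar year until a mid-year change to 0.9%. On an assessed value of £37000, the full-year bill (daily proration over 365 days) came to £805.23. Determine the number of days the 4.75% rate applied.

121 days

Let d = days at the first rate; then 365 − d days at the second rate.
£37000 × [4.75%·d + 0.9%·(365−d)] / 365 = £805.23
Solving gives d = 121, so the new rate took effect on May 2, 2009.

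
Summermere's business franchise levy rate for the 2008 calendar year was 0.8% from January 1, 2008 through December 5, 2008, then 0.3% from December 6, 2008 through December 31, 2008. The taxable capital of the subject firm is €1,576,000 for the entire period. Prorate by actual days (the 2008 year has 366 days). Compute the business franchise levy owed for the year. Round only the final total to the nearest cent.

€12,048.22

January 1 – December 5, 2008: 340 days at 0.8% → €1,576,000 × 0.8% × 340/366 = €11,712.3497
December 6 – December 31, 2008: 26 days at 0.3% → €1,576,000 × 0.3% × 26/366 = €335.8689
Total = €12,048.2186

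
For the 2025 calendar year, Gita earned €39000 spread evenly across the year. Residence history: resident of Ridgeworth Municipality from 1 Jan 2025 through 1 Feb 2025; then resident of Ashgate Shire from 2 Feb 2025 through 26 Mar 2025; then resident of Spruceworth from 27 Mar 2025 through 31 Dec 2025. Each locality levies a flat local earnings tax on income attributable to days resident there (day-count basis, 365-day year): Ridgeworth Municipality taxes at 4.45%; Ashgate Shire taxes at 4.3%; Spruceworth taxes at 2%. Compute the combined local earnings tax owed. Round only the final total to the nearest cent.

€994.02

Ridgeworth Municipality, 1 Jan – 1 Feb 2025: 32 days → €39000 × 4.45% × 32/365 = €152.1534
Ashgate Shire, 2 Feb – 26 Mar 2025: 53 days → €39000 × 4.3% × 53/365 = €243.5096
Spruceworth, 27 Mar – 31 Dec 2025: 280 days → €39000 × 2% × 280/365 = €598.3562
Total = €994.0192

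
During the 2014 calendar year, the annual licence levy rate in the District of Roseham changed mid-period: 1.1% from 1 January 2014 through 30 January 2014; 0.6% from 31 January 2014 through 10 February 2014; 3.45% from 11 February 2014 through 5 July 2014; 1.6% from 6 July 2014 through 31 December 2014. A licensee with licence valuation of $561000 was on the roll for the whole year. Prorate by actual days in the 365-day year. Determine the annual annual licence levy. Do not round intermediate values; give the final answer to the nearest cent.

1 January – 30 January 2014: 30 days at 1.1% → $561000 × 1.1% × 30/365 = $507.2055
31 January – 10 February 2014: 11 days at 0.6% → $561000 × 0.6% × 11/365 = $101.4411
11 February – 5 July 2014: 145 days at 3.45% → $561000 × 3.45% × 145/365 = $7688.7740
6 July – 31 December 2014: 179 days at 1.6% → $561000 × 1.6% × 179/365 = $4401.9288
Total = $12699.3493

$12699.35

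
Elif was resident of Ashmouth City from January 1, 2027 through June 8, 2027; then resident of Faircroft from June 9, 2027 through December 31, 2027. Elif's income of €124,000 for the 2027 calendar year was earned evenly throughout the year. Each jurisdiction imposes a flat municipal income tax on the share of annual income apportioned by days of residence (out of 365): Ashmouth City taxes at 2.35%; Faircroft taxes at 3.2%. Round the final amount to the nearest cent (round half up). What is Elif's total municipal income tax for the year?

€3,508.86

Ashmouth City, January 1 – June 8, 2027: 159 days → €124,000 × 2.35% × 159/365 = €1,269.3863
Faircroft, June 9 – December 31, 2027: 206 days → €124,000 × 3.2% × 206/365 = €2,239.4740
Total = €3,508.8603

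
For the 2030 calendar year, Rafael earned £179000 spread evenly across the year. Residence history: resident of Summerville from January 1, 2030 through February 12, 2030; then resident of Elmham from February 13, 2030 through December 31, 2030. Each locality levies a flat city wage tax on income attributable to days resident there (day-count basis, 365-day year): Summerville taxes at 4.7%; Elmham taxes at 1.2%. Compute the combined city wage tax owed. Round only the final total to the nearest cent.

Summerville, January 1 – February 12, 2030: 43 days → £179000 × 4.7% × 43/365 = £991.1205
Elmham, February 13 – December 31, 2030: 322 days → £179000 × 1.2% × 322/365 = £1894.9479
Total = £2886.0685

£2886.07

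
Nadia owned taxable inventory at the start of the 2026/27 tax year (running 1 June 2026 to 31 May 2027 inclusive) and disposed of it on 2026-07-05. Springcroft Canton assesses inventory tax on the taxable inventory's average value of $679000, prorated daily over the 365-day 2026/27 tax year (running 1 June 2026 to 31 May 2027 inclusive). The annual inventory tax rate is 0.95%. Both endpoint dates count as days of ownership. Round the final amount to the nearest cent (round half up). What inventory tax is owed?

$618.54

Days held (2026-06-01 to 2026-07-05): 35 out of 365
Tax = $679000 × 0.95% × 35/365 = $618.5411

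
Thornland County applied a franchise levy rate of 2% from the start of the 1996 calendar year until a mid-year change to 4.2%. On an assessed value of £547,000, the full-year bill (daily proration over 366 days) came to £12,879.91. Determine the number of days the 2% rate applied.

307 days

Let d = days at the first rate; then 366 − d days at the second rate.
£547,000 × [2%·d + 4.2%·(366−d)] / 366 = £12,879.91
Solving gives d = 307, so the new rate took effect on November 3, 1996.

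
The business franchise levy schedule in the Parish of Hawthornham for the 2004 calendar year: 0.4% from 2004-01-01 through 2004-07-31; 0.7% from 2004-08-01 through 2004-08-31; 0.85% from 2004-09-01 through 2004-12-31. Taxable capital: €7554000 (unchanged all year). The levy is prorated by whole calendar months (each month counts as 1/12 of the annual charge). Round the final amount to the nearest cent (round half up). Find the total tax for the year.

€43435.50

2004-01-01 to 2004-07-31: 7 months at 0.4% → €7554000 × 0.4% × 7/12 = €17626.0000
2004-08-01 to 2004-08-31: 1 month at 0.7% → €7554000 × 0.7% × 1/12 = €4406.5000
2004-09-01 to 2004-12-31: 4 months at 0.85% → €7554000 × 0.85% × 4/12 = €21403.0000
Total = €43435.5000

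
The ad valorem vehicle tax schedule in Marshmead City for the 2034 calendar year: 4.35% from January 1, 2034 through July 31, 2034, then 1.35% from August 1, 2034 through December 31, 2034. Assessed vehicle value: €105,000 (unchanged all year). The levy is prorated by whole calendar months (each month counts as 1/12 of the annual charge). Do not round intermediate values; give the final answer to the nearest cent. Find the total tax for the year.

January 1 – July 31, 2034: 7 months at 4.35% → €105,000 × 4.35% × 7/12 = €2,664.3750
August 1 – December 31, 2034: 5 months at 1.35% → €105,000 × 1.35% × 5/12 = €590.6250
Total = €3,255.0000

€3,255.00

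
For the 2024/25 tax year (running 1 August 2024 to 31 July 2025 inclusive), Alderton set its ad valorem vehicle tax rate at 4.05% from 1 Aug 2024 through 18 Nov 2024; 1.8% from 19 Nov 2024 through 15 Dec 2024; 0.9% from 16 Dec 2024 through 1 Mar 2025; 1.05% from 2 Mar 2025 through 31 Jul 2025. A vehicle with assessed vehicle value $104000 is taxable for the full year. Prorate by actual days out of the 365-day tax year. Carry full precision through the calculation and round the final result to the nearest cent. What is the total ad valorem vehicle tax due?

1 Aug – 18 Nov 2024: 110 days at 4.05% → $104000 × 4.05% × 110/365 = $1269.3699
19 Nov – 15 Dec 2024: 27 days at 1.8% → $104000 × 1.8% × 27/365 = $138.4767
16 Dec 2024 – 1 Mar 2025: 76 days at 0.9% → $104000 × 0.9% × 76/365 = $194.8932
2 Mar – 31 Jul 2025: 152 days at 1.05% → $104000 × 1.05% × 152/365 = $454.7507
Total = $2057.4904

$2057.49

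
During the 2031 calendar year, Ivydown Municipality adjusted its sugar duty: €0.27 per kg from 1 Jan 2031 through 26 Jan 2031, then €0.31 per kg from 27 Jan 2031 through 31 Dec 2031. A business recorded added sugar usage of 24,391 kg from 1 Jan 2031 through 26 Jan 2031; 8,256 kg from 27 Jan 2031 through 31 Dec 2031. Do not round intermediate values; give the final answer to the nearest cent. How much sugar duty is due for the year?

1 Jan – 26 Jan 2031: 24,391 kg at €0.27/kg → €6585.57
27 Jan – 31 Dec 2031: 8,256 kg at €0.31/kg → €2559.36

€9144.93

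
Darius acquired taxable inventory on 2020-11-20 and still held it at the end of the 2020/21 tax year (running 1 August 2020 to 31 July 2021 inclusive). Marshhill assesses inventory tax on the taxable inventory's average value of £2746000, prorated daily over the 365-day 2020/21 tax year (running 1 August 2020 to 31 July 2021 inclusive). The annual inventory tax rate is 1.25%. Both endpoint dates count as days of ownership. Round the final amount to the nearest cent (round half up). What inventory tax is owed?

Days held (2020-11-20 to 2021-07-31): 254 out of 365
Tax = £2746000 × 1.25% × 254/365 = £23886.4384

£23886.44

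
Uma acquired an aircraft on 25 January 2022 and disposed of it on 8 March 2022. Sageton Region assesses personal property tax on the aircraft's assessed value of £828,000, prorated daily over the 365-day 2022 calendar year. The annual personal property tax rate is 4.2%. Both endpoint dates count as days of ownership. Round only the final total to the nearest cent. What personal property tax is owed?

£4,096.90

Days held (25 January – 8 March 2022): 43 out of 365
Tax = £828,000 × 4.2% × 43/365 = £4,096.8986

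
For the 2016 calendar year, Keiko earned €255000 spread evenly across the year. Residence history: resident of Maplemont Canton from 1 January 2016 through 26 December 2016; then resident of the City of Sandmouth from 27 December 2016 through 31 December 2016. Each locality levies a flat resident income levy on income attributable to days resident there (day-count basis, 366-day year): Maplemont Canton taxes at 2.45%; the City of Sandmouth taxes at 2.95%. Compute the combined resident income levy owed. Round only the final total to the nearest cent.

Maplemont Canton, 1 January – 26 December 2016: 361 days → €255000 × 2.45% × 361/366 = €6162.1516
The City of Sandmouth, 27 December – 31 December 2016: 5 days → €255000 × 2.95% × 5/366 = €102.7664
Total = €6264.9180

€6264.92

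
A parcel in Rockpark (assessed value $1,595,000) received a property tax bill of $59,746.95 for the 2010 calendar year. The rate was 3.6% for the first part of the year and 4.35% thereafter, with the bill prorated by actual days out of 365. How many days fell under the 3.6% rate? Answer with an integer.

294 days

Let d = days at the first rate; then 365 − d days at the second rate.
$1,595,000 × [3.6%·d + 4.35%·(365−d)] / 365 = $59,746.95
Solving gives d = 294, so the new rate took effect on October 22, 2010.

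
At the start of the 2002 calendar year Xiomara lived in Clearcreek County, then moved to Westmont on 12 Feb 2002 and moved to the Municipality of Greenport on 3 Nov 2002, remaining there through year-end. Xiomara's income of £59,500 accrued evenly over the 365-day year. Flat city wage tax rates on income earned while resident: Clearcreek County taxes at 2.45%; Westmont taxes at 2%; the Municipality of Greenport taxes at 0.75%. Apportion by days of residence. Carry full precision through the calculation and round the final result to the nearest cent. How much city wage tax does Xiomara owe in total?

Clearcreek County, 1 Jan – 11 Feb 2002: 42 days → £59,500 × 2.45% × 42/365 = £167.7411
Westmont, 12 Feb – 2 Nov 2002: 264 days → £59,500 × 2% × 264/365 = £860.7123
The Municipality of Greenport, 3 Nov – 31 Dec 2002: 59 days → £59,500 × 0.75% × 59/365 = £72.1336
Total = £1,100.5870

£1,100.59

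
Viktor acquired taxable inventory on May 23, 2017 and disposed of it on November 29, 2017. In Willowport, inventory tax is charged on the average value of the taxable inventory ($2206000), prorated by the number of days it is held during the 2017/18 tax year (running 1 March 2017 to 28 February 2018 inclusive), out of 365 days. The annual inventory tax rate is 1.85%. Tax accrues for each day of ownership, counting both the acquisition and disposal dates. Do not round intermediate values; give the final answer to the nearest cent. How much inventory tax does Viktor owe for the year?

Days held (May 23 – November 29, 2017): 191 out of 365
Tax = $2206000 × 1.85% × 191/365 = $21355.8932

$21355.89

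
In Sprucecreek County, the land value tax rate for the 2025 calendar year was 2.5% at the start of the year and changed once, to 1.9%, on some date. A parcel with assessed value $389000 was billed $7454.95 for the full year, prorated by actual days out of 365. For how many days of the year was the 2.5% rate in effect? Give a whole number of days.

10 days

Let d = days at the first rate; then 365 − d days at the second rate.
$389000 × [2.5%·d + 1.9%·(365−d)] / 365 = $7454.95
Solving gives d = 10, so the new rate took effect on 11 January 2025.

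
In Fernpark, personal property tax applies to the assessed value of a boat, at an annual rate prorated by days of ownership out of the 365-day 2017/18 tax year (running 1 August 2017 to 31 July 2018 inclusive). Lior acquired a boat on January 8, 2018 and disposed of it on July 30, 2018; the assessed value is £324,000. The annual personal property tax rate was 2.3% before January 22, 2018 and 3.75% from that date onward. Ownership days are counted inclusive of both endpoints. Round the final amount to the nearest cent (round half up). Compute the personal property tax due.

January 8 – January 21, 2018: 14 days at 2.3% → £324,000 × 2.3% × 14/365 = £285.8301
January 22 – July 30, 2018: 190 days at 3.75% → £324,000 × 3.75% × 190/365 = £6,324.6575
Total = £6,610.4877

£6,610.49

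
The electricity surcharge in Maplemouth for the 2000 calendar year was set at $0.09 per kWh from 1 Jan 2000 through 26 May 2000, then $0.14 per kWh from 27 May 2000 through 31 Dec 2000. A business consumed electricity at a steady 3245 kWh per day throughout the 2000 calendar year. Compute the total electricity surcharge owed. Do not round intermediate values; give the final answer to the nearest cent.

$142423.05

1 Jan – 26 May 2000: 147 days × 3245 kWh/day = 477,015 kWh at $0.09/kWh → $42931.35
27 May – 31 Dec 2000: 219 days × 3245 kWh/day = 710,655 kWh at $0.14/kWh → $99491.70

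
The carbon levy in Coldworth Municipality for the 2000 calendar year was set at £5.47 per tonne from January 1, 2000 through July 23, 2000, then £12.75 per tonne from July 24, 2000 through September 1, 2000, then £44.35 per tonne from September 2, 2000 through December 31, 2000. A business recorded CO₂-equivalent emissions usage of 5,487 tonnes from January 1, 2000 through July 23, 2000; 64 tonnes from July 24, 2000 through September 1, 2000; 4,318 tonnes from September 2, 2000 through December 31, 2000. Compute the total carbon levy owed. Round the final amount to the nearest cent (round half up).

January 1 – July 23, 2000: 5,487 tonnes at £5.47/tonne → £30,013.89
July 24 – September 1, 2000: 64 tonnes at £12.75/tonne → £816.00
September 2 – December 31, 2000: 4,318 tonnes at £44.35/tonne → £191,503.30

£222,333.19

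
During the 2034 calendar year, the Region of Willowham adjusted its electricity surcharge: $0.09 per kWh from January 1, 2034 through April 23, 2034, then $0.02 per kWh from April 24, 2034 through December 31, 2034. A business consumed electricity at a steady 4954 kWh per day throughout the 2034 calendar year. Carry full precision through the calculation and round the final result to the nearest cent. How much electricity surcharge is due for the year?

January 1 – April 23, 2034: 113 days × 4954 kWh/day = 559,802 kWh at $0.09/kWh → $50,382.18
April 24 – December 31, 2034: 252 days × 4954 kWh/day = 1,248,408 kWh at $0.02/kWh → $24,968.16

$75,350.34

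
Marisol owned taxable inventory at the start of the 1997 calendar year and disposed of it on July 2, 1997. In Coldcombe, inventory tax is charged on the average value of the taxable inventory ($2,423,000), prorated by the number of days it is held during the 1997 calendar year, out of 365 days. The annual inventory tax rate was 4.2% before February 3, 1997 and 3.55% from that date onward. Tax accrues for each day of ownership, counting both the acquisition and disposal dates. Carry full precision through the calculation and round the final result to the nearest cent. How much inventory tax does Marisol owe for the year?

January 1 – February 2, 1997: 33 days at 4.2% → $2,423,000 × 4.2% × 33/365 = $9,200.7616
February 3 – July 2, 1997: 150 days at 3.55% → $2,423,000 × 3.55% × 150/365 = $35,349.2466
Total = $44,550.0082

$44,550.01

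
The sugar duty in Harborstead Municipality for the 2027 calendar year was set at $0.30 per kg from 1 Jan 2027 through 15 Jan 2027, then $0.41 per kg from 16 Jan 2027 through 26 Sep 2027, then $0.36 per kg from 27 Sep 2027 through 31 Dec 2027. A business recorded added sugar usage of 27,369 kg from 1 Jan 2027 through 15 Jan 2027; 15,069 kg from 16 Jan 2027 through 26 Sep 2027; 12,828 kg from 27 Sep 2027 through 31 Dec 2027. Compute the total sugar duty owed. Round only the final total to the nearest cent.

1 Jan – 15 Jan 2027: 27,369 kg at $0.30/kg → $8,210.70
16 Jan – 26 Sep 2027: 15,069 kg at $0.41/kg → $6,178.29
27 Sep – 31 Dec 2027: 12,828 kg at $0.36/kg → $4,618.08

$19,007.07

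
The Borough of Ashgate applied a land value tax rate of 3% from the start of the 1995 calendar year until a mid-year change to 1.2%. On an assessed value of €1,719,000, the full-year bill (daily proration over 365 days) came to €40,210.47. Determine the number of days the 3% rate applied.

Let d = days at the first rate; then 365 − d days at the second rate.
€1,719,000 × [3%·d + 1.2%·(365−d)] / 365 = €40,210.47
Solving gives d = 231, so the new rate took effect on August 20, 1995.

231 days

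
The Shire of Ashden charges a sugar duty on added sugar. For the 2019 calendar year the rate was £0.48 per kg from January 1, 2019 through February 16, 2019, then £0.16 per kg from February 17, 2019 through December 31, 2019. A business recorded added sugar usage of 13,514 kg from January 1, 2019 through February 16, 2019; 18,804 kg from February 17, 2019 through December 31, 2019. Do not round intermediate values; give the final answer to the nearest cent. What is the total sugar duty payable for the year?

January 1 – February 16, 2019: 13,514 kg at £0.48/kg → £6,486.72
February 17 – December 31, 2019: 18,804 kg at £0.16/kg → £3,008.64

£9,495.36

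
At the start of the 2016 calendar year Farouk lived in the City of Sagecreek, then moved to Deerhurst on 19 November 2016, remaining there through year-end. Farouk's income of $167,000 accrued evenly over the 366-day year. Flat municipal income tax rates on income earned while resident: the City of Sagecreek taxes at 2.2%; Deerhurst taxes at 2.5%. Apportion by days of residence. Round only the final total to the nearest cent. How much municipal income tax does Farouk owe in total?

The City of Sagecreek, 1 January – 18 November 2016: 323 days → $167,000 × 2.2% × 323/366 = $3,242.3552
Deerhurst, 19 November – 31 December 2016: 43 days → $167,000 × 2.5% × 43/366 = $490.5055
Total = $3,732.8607

$3,732.86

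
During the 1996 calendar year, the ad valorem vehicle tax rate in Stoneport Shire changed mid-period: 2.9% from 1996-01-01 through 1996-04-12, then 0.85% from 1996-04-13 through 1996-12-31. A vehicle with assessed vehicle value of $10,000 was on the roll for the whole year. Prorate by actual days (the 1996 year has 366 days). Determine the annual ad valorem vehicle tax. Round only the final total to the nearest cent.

1996-01-01 to 1996-04-12: 103 days at 2.9% → $10,000 × 2.9% × 103/366 = $81.6120
1996-04-13 to 1996-12-31: 263 days at 0.85% → $10,000 × 0.85% × 263/366 = $61.0792
Total = $142.6913

$142.69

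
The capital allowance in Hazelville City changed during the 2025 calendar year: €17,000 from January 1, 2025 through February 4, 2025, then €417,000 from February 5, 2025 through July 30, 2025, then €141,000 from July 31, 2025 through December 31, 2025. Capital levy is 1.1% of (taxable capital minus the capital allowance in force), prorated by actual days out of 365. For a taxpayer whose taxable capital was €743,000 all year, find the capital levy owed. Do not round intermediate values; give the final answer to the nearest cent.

January 1 – February 4, 2025: 35 days, exemption €17,000 → (€743,000 − €17,000) × 1.1% × 35/365 = €765.7808
February 5 – July 30, 2025: 176 days, exemption €417,000 → (€743,000 − €417,000) × 1.1% × 176/365 = €1,729.1397
July 31 – December 31, 2025: 154 days, exemption €141,000 → (€743,000 − €141,000) × 1.1% × 154/365 = €2,793.9397
Total = €5,288.8603

€5,288.86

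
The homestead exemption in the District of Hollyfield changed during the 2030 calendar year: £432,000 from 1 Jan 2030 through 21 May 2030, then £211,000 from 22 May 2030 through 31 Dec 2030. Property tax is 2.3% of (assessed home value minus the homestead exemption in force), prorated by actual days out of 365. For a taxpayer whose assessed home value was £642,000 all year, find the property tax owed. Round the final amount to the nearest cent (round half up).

1 Jan – 21 May 2030: 141 days, exemption £432,000 → (£642,000 − £432,000) × 2.3% × 141/365 = £1,865.8356
22 May – 31 Dec 2030: 224 days, exemption £211,000 → (£642,000 − £211,000) × 2.3% × 224/365 = £6,083.5945
Total = £7,949.4301

£7,949.43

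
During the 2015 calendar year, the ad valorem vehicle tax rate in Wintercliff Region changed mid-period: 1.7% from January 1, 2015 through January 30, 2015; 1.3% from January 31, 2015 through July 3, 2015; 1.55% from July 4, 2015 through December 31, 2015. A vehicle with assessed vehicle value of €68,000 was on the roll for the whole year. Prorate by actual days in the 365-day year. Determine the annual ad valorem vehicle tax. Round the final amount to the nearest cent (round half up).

January 1 – January 30, 2015: 30 days at 1.7% → €68,000 × 1.7% × 30/365 = €95.0137
January 31 – July 3, 2015: 154 days at 1.3% → €68,000 × 1.3% × 154/365 = €372.9753
July 4 – December 31, 2015: 181 days at 1.55% → €68,000 × 1.55% × 181/365 = €522.6685
Total = €990.6575

€990.66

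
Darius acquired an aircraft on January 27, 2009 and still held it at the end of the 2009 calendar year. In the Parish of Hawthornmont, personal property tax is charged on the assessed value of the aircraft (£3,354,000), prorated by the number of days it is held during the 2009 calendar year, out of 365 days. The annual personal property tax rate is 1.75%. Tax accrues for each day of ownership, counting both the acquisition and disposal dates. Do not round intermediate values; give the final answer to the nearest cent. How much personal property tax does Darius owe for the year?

£54,513.99

Days held (January 27 – December 31, 2009): 339 out of 365
Tax = £3,354,000 × 1.75% × 339/365 = £54,513.9863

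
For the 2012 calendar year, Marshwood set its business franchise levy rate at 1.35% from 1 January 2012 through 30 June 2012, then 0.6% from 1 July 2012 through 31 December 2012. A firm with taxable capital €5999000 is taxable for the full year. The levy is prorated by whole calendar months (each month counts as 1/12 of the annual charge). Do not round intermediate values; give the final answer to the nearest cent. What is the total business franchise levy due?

€58490.25

1 January – 30 June 2012: 6 months at 1.35% → €5999000 × 1.35% × 6/12 = €40493.2500
1 July – 31 December 2012: 6 months at 0.6% → €5999000 × 0.6% × 6/12 = €17997.0000
Total = €58490.2500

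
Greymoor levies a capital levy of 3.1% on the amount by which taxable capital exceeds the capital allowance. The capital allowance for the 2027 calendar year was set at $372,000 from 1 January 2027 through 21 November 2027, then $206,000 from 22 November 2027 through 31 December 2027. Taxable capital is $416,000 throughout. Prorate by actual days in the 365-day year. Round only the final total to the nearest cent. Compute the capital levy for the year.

$1,927.95

1 January – 21 November 2027: 325 days, exemption $372,000 → ($416,000 − $372,000) × 3.1% × 325/365 = $1,214.5205
22 November – 31 December 2027: 40 days, exemption $206,000 → ($416,000 − $206,000) × 3.1% × 40/365 = $713.4247
Total = $1,927.9452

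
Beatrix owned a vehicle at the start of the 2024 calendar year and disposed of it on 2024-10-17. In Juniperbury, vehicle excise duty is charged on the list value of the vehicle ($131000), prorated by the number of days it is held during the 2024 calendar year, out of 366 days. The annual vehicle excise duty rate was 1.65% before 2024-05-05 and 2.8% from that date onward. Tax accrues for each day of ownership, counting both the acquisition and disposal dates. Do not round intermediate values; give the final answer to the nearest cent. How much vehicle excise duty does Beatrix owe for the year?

2024-01-01 to 2024-05-04: 125 days at 1.65% → $131000 × 1.65% × 125/366 = $738.2172
2024-05-05 to 2024-10-17: 166 days at 2.8% → $131000 × 2.8% × 166/366 = $1663.6284
Total = $2401.8456

$2401.85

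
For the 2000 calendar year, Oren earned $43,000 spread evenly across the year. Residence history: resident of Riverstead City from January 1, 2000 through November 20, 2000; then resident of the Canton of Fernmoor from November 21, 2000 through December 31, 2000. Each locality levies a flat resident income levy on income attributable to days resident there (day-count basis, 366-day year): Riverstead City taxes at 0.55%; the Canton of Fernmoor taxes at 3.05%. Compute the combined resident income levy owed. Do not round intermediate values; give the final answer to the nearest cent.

$356.92

Riverstead City, January 1 – November 20, 2000: 325 days → $43,000 × 0.55% × 325/366 = $210.0068
The Canton of Fernmoor, November 21 – December 31, 2000: 41 days → $43,000 × 3.05% × 41/366 = $146.9167
Total = $356.9235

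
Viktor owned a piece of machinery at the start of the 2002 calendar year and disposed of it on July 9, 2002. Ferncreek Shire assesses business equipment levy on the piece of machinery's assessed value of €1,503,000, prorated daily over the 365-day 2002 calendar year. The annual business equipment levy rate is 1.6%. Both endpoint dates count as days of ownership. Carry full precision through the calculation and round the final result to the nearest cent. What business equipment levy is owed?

Days held (January 1 – July 9, 2002): 190 out of 365
Tax = €1,503,000 × 1.6% × 190/365 = €12,518.1370

€12,518.14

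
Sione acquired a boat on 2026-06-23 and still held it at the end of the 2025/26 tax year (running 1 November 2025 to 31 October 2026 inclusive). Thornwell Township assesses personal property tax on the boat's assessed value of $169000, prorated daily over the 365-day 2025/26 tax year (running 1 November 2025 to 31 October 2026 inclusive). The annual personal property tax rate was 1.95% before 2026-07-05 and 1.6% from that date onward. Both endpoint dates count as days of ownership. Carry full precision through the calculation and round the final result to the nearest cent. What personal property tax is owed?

$989.92

2026-06-23 to 2026-07-04: 12 days at 1.95% → $169000 × 1.95% × 12/365 = $108.3452
2026-07-05 to 2026-10-31: 119 days at 1.6% → $169000 × 1.6% × 119/365 = $881.5781
Total = $989.9233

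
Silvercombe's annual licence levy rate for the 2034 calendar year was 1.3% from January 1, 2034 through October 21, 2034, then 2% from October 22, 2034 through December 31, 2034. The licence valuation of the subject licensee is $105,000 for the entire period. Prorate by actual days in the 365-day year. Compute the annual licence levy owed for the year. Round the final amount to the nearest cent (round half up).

$1,507.97

January 1 – October 21, 2034: 294 days at 1.3% → $105,000 × 1.3% × 294/365 = $1,099.4795
October 22 – December 31, 2034: 71 days at 2% → $105,000 × 2% × 71/365 = $408.4932
Total = $1,507.9726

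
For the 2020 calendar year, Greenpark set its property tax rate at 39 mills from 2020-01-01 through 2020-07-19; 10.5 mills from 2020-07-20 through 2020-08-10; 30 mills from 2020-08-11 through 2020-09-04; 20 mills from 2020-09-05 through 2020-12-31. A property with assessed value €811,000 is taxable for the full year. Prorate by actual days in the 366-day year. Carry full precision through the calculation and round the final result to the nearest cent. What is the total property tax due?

€24,773.17

2020-01-01 to 2020-07-19: 201 days at 39 mills → €811,000 × 3.9% × 201/366 = €17,370.0246
2020-07-20 to 2020-08-10: 22 days at 10.5 mills → €811,000 × 1.05% × 22/366 = €511.8607
2020-08-11 to 2020-09-04: 25 days at 30 mills → €811,000 × 3% × 25/366 = €1,661.8852
2020-09-05 to 2020-12-31: 118 days at 20 mills → €811,000 × 2% × 118/366 = €5,229.3989
Total = €24,773.1694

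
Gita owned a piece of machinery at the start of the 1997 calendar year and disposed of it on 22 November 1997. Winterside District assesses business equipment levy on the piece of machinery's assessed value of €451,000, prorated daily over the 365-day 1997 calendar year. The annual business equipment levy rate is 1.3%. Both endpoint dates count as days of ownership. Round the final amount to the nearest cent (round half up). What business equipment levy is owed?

€5,236.54

Days held (1 January – 22 November 1997): 326 out of 365
Tax = €451,000 × 1.3% × 326/365 = €5,236.5425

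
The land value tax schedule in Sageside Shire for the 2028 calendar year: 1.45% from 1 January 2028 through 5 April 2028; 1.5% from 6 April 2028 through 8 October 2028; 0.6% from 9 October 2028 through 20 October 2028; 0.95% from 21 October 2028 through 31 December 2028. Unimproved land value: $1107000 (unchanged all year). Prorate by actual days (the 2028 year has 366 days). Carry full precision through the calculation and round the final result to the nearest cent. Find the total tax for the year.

$14935.43

1 January – 5 April 2028: 96 days at 1.45% → $1107000 × 1.45% × 96/366 = $4210.2295
6 April – 8 October 2028: 186 days at 1.5% → $1107000 × 1.5% × 186/366 = $8438.6066
9 October – 20 October 2028: 12 days at 0.6% → $1107000 × 0.6% × 12/366 = $217.7705
21 October – 31 December 2028: 72 days at 0.95% → $1107000 × 0.95% × 72/366 = $2068.8197
Total = $14935.4262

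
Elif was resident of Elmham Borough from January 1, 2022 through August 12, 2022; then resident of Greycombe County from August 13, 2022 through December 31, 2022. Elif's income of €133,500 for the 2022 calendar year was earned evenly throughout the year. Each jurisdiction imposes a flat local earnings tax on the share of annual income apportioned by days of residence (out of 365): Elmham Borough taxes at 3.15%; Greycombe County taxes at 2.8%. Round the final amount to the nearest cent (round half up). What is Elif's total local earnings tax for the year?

€4,024.75

Elmham Borough, January 1 – August 12, 2022: 224 days → €133,500 × 3.15% × 224/365 = €2,580.7562
Greycombe County, August 13 – December 31, 2022: 141 days → €133,500 × 2.8% × 141/365 = €1,443.9945
Total = €4,024.7507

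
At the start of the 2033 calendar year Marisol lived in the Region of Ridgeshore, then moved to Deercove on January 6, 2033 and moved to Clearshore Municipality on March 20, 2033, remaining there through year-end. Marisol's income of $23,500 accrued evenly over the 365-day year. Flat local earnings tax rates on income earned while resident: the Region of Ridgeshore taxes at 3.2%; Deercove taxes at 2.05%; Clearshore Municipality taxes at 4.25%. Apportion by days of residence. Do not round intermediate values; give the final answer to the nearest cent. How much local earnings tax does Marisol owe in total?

$891.97

The Region of Ridgeshore, January 1 – January 5, 2033: 5 days → $23,500 × 3.2% × 5/365 = $10.3014
Deercove, January 6 – March 19, 2033: 73 days → $23,500 × 2.05% × 73/365 = $96.3500
Clearshore Municipality, March 20 – December 31, 2033: 287 days → $23,500 × 4.25% × 287/365 = $785.3185
Total = $891.9699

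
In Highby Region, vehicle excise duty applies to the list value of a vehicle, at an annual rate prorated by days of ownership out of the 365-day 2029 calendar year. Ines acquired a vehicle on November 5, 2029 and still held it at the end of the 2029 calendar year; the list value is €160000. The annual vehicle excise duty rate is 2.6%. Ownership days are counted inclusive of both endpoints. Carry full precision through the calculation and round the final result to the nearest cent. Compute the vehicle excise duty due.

€649.64

Days held (November 5 – December 31, 2029): 57 out of 365
Tax = €160000 × 2.6% × 57/365 = €649.6438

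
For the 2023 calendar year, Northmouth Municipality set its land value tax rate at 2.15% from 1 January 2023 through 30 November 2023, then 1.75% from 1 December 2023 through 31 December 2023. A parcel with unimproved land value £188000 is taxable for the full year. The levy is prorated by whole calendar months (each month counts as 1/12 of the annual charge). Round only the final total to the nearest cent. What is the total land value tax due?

1 January – 30 November 2023: 11 months at 2.15% → £188000 × 2.15% × 11/12 = £3705.1667
1 December – 31 December 2023: 1 month at 1.75% → £188000 × 1.75% × 1/12 = £274.1667
Total = £3979.3333

£3979.33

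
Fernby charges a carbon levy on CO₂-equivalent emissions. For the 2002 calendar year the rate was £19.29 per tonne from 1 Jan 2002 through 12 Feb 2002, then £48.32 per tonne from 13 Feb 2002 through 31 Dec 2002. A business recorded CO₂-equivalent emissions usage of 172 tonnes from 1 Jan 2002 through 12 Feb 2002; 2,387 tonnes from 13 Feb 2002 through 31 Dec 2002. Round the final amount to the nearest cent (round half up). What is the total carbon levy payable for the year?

1 Jan – 12 Feb 2002: 172 tonnes at £19.29/tonne → £3,317.88
13 Feb – 31 Dec 2002: 2,387 tonnes at £48.32/tonne → £115,339.84

£118,657.72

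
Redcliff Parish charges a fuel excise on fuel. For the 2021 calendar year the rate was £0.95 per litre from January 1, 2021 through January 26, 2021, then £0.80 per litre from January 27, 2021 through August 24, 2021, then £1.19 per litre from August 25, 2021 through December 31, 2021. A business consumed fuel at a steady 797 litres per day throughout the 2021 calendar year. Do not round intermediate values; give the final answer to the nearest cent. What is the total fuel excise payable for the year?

£275,929.37

January 1 – January 26, 2021: 26 days × 797 litres/day = 20,722 litres at £0.95/litre → £19,685.90
January 27 – August 24, 2021: 210 days × 797 litres/day = 167,370 litres at £0.80/litre → £133,896.00
August 25 – December 31, 2021: 129 days × 797 litres/day = 102,813 litres at £1.19/litre → £122,347.47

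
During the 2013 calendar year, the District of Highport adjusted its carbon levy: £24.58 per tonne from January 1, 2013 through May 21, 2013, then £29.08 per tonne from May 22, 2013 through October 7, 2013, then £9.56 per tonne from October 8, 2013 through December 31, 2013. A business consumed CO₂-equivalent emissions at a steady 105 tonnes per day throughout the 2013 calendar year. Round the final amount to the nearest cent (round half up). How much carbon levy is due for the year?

January 1 – May 21, 2013: 141 days × 105 tonnes/day = 14,805 tonnes at £24.58/tonne → £363,906.90
May 22 – October 7, 2013: 139 days × 105 tonnes/day = 14,595 tonnes at £29.08/tonne → £424,422.60
October 8 – December 31, 2013: 85 days × 105 tonnes/day = 8,925 tonnes at £9.56/tonne → £85,323.00

£873,652.50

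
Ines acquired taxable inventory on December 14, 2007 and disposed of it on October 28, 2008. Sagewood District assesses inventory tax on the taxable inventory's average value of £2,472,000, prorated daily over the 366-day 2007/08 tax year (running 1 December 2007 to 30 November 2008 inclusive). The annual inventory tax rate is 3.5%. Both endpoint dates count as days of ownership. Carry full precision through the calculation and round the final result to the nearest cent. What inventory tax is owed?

£75,645.90

Days held (December 14, 2007 – October 28, 2008): 320 out of 366
Tax = £2,472,000 × 3.5% × 320/366 = £75,645.9016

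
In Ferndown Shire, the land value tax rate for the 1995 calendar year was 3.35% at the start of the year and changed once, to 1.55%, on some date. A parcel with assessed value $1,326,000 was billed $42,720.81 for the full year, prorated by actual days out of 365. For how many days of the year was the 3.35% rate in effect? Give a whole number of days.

339 days

Let d = days at the first rate; then 365 − d days at the second rate.
$1,326,000 × [3.35%·d + 1.55%·(365−d)] / 365 = $42,720.81
Solving gives d = 339, so the new rate took effect on 6 December 1995.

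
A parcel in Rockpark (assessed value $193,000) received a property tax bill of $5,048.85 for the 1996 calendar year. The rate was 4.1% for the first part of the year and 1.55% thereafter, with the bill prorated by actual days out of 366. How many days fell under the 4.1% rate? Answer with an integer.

Let d = days at the first rate; then 366 − d days at the second rate.
$193,000 × [4.1%·d + 1.55%·(366−d)] / 366 = $5,048.85
Solving gives d = 153, so the new rate took effect on 2 Jun 1996.

153 days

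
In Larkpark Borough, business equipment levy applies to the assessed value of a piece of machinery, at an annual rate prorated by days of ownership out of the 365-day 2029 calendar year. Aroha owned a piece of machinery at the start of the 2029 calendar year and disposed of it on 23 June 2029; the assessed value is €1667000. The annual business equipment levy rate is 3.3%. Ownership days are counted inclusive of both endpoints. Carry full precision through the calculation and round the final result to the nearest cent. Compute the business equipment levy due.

€26224.42

Days held (1 January – 23 June 2029): 174 out of 365
Tax = €1667000 × 3.3% × 174/365 = €26224.4219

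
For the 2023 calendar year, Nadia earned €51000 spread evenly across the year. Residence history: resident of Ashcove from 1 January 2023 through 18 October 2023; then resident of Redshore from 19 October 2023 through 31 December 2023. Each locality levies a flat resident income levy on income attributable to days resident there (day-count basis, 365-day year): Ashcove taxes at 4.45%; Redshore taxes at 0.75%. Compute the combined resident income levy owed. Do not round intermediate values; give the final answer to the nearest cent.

Ashcove, 1 January – 18 October 2023: 291 days → €51000 × 4.45% × 291/365 = €1809.3822
Redshore, 19 October – 31 December 2023: 74 days → €51000 × 0.75% × 74/365 = €77.5479
Total = €1886.9301

€1886.93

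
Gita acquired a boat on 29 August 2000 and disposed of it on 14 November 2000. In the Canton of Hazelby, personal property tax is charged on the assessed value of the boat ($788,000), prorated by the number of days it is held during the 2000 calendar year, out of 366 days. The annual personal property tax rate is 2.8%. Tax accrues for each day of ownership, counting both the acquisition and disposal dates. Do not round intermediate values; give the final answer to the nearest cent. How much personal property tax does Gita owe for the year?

$4,702.16

Days held (29 August – 14 November 2000): 78 out of 366
Tax = $788,000 × 2.8% × 78/366 = $4,702.1639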